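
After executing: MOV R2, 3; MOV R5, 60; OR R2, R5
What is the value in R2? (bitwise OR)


Register state trace:
  MOV R2, 3  → R2 = 3 (0b00000011)
  MOV R5, 60  → R5 = 60 (0b00111100)
  OR R2, R5   → R2 = 3 OR 60 = 63 (0b00111111)
Final: R2 = 63

63


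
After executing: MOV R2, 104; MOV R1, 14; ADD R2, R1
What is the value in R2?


Register state trace:
  MOV R2, 104  → R2 = 104
  MOV R1, 14  → R1 = 14
  ADD R2, R1  → R2 = 104 + 14 = 118
Final: R2 = 118

118


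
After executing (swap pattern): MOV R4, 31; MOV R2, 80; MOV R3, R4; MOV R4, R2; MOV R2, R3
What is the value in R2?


Register state trace (swap pattern):
  MOV R4, 31  → R4 = 31
  MOV R2, 80  → R2 = 80
  MOV R3, R4  → R3 = 31  (save R4)
  MOV R4, R2  → R4 = 80  (R4 gets R2's value)
  MOV R2, R3  → R2 = 31  (R2 gets saved value)
Final: R2 = 31

31


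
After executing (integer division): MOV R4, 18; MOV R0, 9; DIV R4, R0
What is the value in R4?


Register state trace:
  MOV R4, 18  → R4 = 18
  MOV R0, 9  → R0 = 9
  DIV R4, R0  → R4 = 18 // 9 = 2
Final: R4 = 2

2


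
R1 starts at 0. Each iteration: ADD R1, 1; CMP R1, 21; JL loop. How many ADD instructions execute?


Loop trace (R1 starts at 0, target 21, step 1):
  ADD #1: R1 = 0 + 1 = 1  → 1 < 21, loop
  ADD #2: R1 = 1 + 1 = 2  → 2 < 21, loop
  ADD #3: R1 = 2 + 1 = 3  → 3 < 21, loop
  ADD #4: R1 = 3 + 1 = 4  → 4 < 21, loop
  ADD #5: R1 = 4 + 1 = 5  → 5 < 21, loop
  ADD #6: R1 = 5 + 1 = 6  → 6 < 21, loop
  ADD #7: R1 = 6 + 1 = 7  → 7 < 21, loop
  ADD #8: R1 = 7 + 1 = 8  → 8 < 21, loop
  ADD #9: R1 = 8 + 1 = 9  → 9 < 21, loop
  ADD #10: R1 = 9 + 1 = 10  → 10 < 21, loop
  ADD #11: R1 = 10 + 1 = 11  → 11 < 21, loop
  ADD #12: R1 = 11 + 1 = 12  → 12 < 21, loop
  ADD #13: R1 = 12 + 1 = 13  → 13 < 21, loop
  ADD #14: R1 = 13 + 1 = 14  → 14 < 21, loop
  ADD #15: R1 = 14 + 1 = 15  → 15 < 21, loop
  ADD #16: R1 = 15 + 1 = 16  → 16 < 21, loop
  ADD #17: R1 = 16 + 1 = 17  → 17 < 21, loop
  ADD #18: R1 = 17 + 1 = 18  → 18 < 21, loop
  ADD #19: R1 = 18 + 1 = 19  → 19 < 21, loop
  ADD #20: R1 = 19 + 1 = 20  → 20 < 21, loop
  ADD #21: R1 = 20 + 1 = 21  → 21 >= 21, exit
Total ADD instructions: 21

21


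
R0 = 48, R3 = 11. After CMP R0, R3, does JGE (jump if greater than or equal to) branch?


Trace:
  R0 = 48, R3 = 11
  CMP R0, R3  → compares 48 vs 11
  JGE checks: is 48 greater than or equal to 11?
  48 > 11, so condition is true
Branch taken: Yes

Yes


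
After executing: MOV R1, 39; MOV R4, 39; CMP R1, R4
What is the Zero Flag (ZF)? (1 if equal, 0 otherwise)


Register state trace:
  MOV R1, 39  → R1 = 39
  MOV R4, 39  → R4 = 39
  CMP R1, R4  → computes 39 - 39 = 0
  Result is zero, so values are equal
ZF = 1

1


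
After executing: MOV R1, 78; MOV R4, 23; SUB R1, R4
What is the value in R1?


Register state trace:
  MOV R1, 78  → R1 = 78
  MOV R4, 23  → R4 = 23
  SUB R1, R4  → R1 = 78 - 23 = 55
Final: R1 = 55

55


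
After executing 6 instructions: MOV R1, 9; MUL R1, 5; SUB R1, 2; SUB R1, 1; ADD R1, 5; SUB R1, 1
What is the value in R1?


Register state trace:
  MOV R1, 9  → R1 = 9
  MUL R1, 5  → R1 = 9 * 5 = 45
  SUB R1, 2  → R1 = 45 - 2 = 43
  SUB R1, 1  → R1 = 43 - 1 = 42
  ADD R1, 5  → R1 = 42 + 5 = 47
  SUB R1, 1  → R1 = 47 - 1 = 46
Final: R1 = 46

46


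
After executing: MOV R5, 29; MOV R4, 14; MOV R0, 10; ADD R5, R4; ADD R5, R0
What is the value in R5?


Register state trace:
  MOV R5, 29  → R5 = 29
  MOV R4, 14  → R4 = 14
  MOV R0, 10  → R0 = 10
  ADD R5, R4  → R5 = 29 + 14 = 43
  ADD R5, R0  → R5 = 43 + 10 = 53
Final: R5 = 53

53


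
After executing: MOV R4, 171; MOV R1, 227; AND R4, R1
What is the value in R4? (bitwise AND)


Register state trace:
  MOV R4, 171  → R4 = 171 (0b10101011)
  MOV R1, 227  → R1 = 227 (0b11100011)
  AND R4, R1  → R4 = 171 AND 227 = 163 (0b10100011)
Final: R4 = 163

163


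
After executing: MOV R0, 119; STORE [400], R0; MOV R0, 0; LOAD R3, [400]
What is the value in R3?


Register and memory trace:
  MOV R0, 119  → R0 = 119
  STORE [400], R0  → mem[400] = 119
  MOV R0, 0  → R0 = 0
  LOAD R3, [400]  → R3 = mem[400] = 119
Final: R3 = 119

119


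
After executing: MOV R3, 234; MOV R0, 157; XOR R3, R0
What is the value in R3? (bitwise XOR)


Register state trace:
  MOV R3, 234  → R3 = 234 (0b11101010)
  MOV R0, 157  → R0 = 157 (0b10011101)
  XOR R3, R0  → R3 = 234 XOR 157 = 119 (0b01110111)
Final: R3 = 119

119


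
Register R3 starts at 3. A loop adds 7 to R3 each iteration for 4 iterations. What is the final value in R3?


Starting value: R3 = 3
  Iter 1: R3 = 3 + 7 = 10
  Iter 2: R3 = 10 + 7 = 17
  Iter 3: R3 = 17 + 7 = 24
  Iter 4: R3 = 24 + 7 = 31
Final: R3 = 31

31


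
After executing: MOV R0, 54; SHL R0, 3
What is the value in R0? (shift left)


Register state trace:
  MOV R0, 54  → R0 = 54
  SHL R0, 3  → R0 = 54 << 3 = 54 * 2^3 = 432
Final: R0 = 432

432


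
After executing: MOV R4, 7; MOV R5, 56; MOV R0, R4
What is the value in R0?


Register state trace:
  MOV R4, 7  → R4 = 7
  MOV R5, 56  → R5 = 56
  MOV R0, R4  → R0 = 7
Final: R0 = 7

7


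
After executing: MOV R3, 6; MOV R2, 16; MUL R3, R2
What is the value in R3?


Register state trace:
  MOV R3, 6  → R3 = 6
  MOV R2, 16  → R2 = 16
  MUL R3, R2  → R3 = 6 * 16 = 96
Final: R3 = 96

96


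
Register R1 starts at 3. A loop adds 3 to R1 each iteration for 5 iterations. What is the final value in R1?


Starting value: R1 = 3
  Iter 1: R1 = 3 + 3 = 6
  Iter 2: R1 = 6 + 3 = 9
  Iter 3: R1 = 9 + 3 = 12
  Iter 4: R1 = 12 + 3 = 15
  Iter 5: R1 = 15 + 3 = 18
Final: R1 = 18

18


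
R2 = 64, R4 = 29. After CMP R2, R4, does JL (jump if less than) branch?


Trace:
  R2 = 64, R4 = 29
  CMP R2, R4  → compares 64 vs 29
  JL checks: is 64 less than 29?
  64 > 29, so condition is false
Branch taken: No

No


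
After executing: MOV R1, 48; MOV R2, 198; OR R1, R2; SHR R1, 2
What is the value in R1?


Register state trace:
  MOV R1, 48  → R1 = 48 (0b00110000)
  MOV R2, 198  → R2 = 198 (0b11000110)
  OR R1, R2  → R1 = 48 OR 198 = 246 (0b11110110)
  SHR R1, 2  → R1 = 246 >> 2 = 61
Final: R1 = 61

61


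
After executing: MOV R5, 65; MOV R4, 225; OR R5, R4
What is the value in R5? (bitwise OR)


Register state trace:
  MOV R5, 65  → R5 = 65 (0b01000001)
  MOV R4, 225  → R4 = 225 (0b11100001)
  OR R5, R4   → R5 = 65 OR 225 = 225 (0b11100001)
Final: R5 = 225

225


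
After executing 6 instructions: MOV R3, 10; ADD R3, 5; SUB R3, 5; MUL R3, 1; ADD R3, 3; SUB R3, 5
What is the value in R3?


Register state trace:
  MOV R3, 10  → R3 = 10
  ADD R3, 5  → R3 = 10 + 5 = 15
  SUB R3, 5  → R3 = 15 - 5 = 10
  MUL R3, 1  → R3 = 10 * 1 = 10
  ADD R3, 3  → R3 = 10 + 3 = 13
  SUB R3, 5  → R3 = 13 - 5 = 8
Final: R3 = 8

8


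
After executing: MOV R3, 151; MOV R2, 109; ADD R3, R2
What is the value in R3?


Register state trace:
  MOV R3, 151  → R3 = 151
  MOV R2, 109  → R2 = 109
  ADD R3, R2  → R3 = 151 + 109 = 260
Final: R3 = 260

260


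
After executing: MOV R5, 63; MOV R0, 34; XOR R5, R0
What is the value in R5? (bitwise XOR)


Register state trace:
  MOV R5, 63  → R5 = 63 (0b00111111)
  MOV R0, 34  → R0 = 34 (0b00100010)
  XOR R5, R0  → R5 = 63 XOR 34 = 29 (0b00011101)
Final: R5 = 29

29


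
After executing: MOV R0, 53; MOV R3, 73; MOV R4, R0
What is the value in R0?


Register state trace:
  MOV R0, 53  → R0 = 53
  MOV R3, 73  → R3 = 73
  MOV R4, R0  → R4 = 53
Final: R0 = 53

53


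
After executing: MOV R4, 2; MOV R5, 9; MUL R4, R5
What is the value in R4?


Register state trace:
  MOV R4, 2  → R4 = 2
  MOV R5, 9  → R5 = 9
  MUL R4, R5  → R4 = 2 * 9 = 18
Final: R4 = 18

18


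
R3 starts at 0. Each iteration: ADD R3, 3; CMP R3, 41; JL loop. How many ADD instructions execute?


Loop trace (R3 starts at 0, target 41, step 3):
  ADD #1: R3 = 0 + 3 = 3  → 3 < 41, loop
  ADD #2: R3 = 3 + 3 = 6  → 6 < 41, loop
  ADD #3: R3 = 6 + 3 = 9  → 9 < 41, loop
  ADD #4: R3 = 9 + 3 = 12  → 12 < 41, loop
  ADD #5: R3 = 12 + 3 = 15  → 15 < 41, loop
  ADD #6: R3 = 15 + 3 = 18  → 18 < 41, loop
  ADD #7: R3 = 18 + 3 = 21  → 21 < 41, loop
  ADD #8: R3 = 21 + 3 = 24  → 24 < 41, loop
  ADD #9: R3 = 24 + 3 = 27  → 27 < 41, loop
  ADD #10: R3 = 27 + 3 = 30  → 30 < 41, loop
  ADD #11: R3 = 30 + 3 = 33  → 33 < 41, loop
  ADD #12: R3 = 33 + 3 = 36  → 36 < 41, loop
  ADD #13: R3 = 36 + 3 = 39  → 39 < 41, loop
  ADD #14: R3 = 39 + 3 = 42  → 42 >= 41, exit
Total ADD instructions: 14

14


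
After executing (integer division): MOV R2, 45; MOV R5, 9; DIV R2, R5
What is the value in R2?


Register state trace:
  MOV R2, 45  → R2 = 45
  MOV R5, 9  → R5 = 9
  DIV R2, R5  → R2 = 45 // 9 = 5
Final: R2 = 5

5


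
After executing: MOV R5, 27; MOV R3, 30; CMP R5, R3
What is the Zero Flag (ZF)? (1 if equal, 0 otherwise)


Register state trace:
  MOV R5, 27  → R5 = 27
  MOV R3, 30  → R3 = 30
  CMP R5, R3  → computes 27 - 30 = -3
  Result is nonzero, so values are not equal
ZF = 0

0


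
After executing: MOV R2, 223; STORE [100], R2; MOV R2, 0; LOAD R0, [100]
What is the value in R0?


Register and memory trace:
  MOV R2, 223  → R2 = 223
  STORE [100], R2  → mem[100] = 223
  MOV R2, 0  → R2 = 0
  LOAD R0, [100]  → R0 = mem[100] = 223
Final: R0 = 223

223


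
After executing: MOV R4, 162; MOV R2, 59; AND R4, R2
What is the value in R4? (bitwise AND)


Register state trace:
  MOV R4, 162  → R4 = 162 (0b10100010)
  MOV R2, 59  → R2 = 59 (0b00111011)
  AND R4, R2  → R4 = 162 AND 59 = 34 (0b00100010)
Final: R4 = 34

34


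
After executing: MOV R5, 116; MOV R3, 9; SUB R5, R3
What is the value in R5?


Register state trace:
  MOV R5, 116  → R5 = 116
  MOV R3, 9  → R3 = 9
  SUB R5, R3  → R5 = 116 - 9 = 107
Final: R5 = 107

107


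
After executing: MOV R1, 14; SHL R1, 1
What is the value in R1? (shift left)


Register state trace:
  MOV R1, 14  → R1 = 14
  SHL R1, 1  → R1 = 14 << 1 = 14 * 2^1 = 28
Final: R1 = 28

28


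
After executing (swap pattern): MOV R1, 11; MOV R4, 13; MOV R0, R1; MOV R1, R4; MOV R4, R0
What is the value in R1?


Register state trace (swap pattern):
  MOV R1, 11  → R1 = 11
  MOV R4, 13  → R4 = 13
  MOV R0, R1  → R0 = 11  (save R1)
  MOV R1, R4  → R1 = 13  (R1 gets R4's value)
  MOV R4, R0  → R4 = 11  (R4 gets saved value)
Final: R1 = 13

13


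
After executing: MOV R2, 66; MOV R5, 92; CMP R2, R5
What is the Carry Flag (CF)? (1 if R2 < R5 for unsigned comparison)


Register state trace:
  MOV R2, 66  → R2 = 66
  MOV R5, 92  → R5 = 92
  CMP R2, R5  → unsigned 66 - 92: borrow occurs
  66 < 92, so CF = 1
CF = 1

1


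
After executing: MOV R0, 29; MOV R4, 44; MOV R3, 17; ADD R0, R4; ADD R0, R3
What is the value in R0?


Register state trace:
  MOV R0, 29  → R0 = 29
  MOV R4, 44  → R4 = 44
  MOV R3, 17  → R3 = 17
  ADD R0, R4  → R0 = 29 + 44 = 73
  ADD R0, R3  → R0 = 73 + 17 = 90
Final: R0 = 90

90


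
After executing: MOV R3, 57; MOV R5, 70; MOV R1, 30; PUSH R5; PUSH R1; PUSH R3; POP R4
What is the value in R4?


Stack trace (top is rightmost):
  MOV R3, 57  → R3 = 57
  MOV R5, 70  → R5 = 70
  MOV R1, 30  → R1 = 30
  PUSH R5  → stack: [70]
  PUSH R1  → stack: [70, 30]
  PUSH R3  → stack: [70, 30, 57]
  POP R4  → R4 = 57, stack: [70, 30]
Final: R4 = 57

57


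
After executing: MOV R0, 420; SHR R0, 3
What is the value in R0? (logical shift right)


Register state trace:
  MOV R0, 420  → R0 = 420
  SHR R0, 3  → R0 = 420 >> 3 = 420 // 2^3 = 52
Final: R0 = 52

52


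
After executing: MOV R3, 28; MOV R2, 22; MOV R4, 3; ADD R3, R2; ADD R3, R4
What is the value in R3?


Register state trace:
  MOV R3, 28  → R3 = 28
  MOV R2, 22  → R2 = 22
  MOV R4, 3  → R4 = 3
  ADD R3, R2  → R3 = 28 + 22 = 50
  ADD R3, R4  → R3 = 50 + 3 = 53
Final: R3 = 53

53


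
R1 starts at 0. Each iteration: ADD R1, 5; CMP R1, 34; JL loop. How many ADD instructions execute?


Loop trace (R1 starts at 0, target 34, step 5):
  ADD #1: R1 = 0 + 5 = 5  → 5 < 34, loop
  ADD #2: R1 = 5 + 5 = 10  → 10 < 34, loop
  ADD #3: R1 = 10 + 5 = 15  → 15 < 34, loop
  ADD #4: R1 = 15 + 5 = 20  → 20 < 34, loop
  ADD #5: R1 = 20 + 5 = 25  → 25 < 34, loop
  ADD #6: R1 = 25 + 5 = 30  → 30 < 34, loop
  ADD #7: R1 = 30 + 5 = 35  → 35 >= 34, exit
Total ADD instructions: 7

7


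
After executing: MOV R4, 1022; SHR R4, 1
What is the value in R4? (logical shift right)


Register state trace:
  MOV R4, 1022  → R4 = 1022
  SHR R4, 1  → R4 = 1022 >> 1 = 1022 // 2^1 = 511
Final: R4 = 511

511


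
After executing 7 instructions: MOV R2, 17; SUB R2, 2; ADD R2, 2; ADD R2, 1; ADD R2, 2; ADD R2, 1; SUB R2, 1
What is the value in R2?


Register state trace:
  MOV R2, 17  → R2 = 17
  SUB R2, 2  → R2 = 17 - 2 = 15
  ADD R2, 2  → R2 = 15 + 2 = 17
  ADD R2, 1  → R2 = 17 + 1 = 18
  ADD R2, 2  → R2 = 18 + 2 = 20
  ADD R2, 1  → R2 = 20 + 1 = 21
  SUB R2, 1  → R2 = 21 - 1 = 20
Final: R2 = 20

20


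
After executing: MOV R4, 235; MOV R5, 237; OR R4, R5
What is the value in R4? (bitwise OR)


Register state trace:
  MOV R4, 235  → R4 = 235 (0b11101011)
  MOV R5, 237  → R5 = 237 (0b11101101)
  OR R4, R5   → R4 = 235 OR 237 = 239 (0b11101111)
Final: R4 = 239

239


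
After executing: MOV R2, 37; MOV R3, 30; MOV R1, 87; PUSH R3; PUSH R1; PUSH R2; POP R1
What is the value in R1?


Stack trace (top is rightmost):
  MOV R2, 37  → R2 = 37
  MOV R3, 30  → R3 = 30
  MOV R1, 87  → R1 = 87
  PUSH R3  → stack: [30]
  PUSH R1  → stack: [30, 87]
  PUSH R2  → stack: [30, 87, 37]
  POP R1  → R1 = 37, stack: [30, 87]
Final: R1 = 37

37


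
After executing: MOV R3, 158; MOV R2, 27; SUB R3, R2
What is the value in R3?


Register state trace:
  MOV R3, 158  → R3 = 158
  MOV R2, 27  → R2 = 27
  SUB R3, R2  → R3 = 158 - 27 = 131
Final: R3 = 131

131


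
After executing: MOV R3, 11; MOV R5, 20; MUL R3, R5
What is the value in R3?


Register state trace:
  MOV R3, 11  → R3 = 11
  MOV R5, 20  → R5 = 20
  MUL R3, R5  → R3 = 11 * 20 = 220
Final: R3 = 220

220


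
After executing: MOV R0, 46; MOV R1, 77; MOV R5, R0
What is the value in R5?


Register state trace:
  MOV R0, 46  → R0 = 46
  MOV R1, 77  → R1 = 77
  MOV R5, R0  → R5 = 46
Final: R5 = 46

46


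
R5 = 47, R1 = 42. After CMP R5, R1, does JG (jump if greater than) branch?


Trace:
  R5 = 47, R1 = 42
  CMP R5, R1  → compares 47 vs 42
  JG checks: is 47 greater than 42?
  47 > 42, so condition is true
Branch taken: Yes

Yes


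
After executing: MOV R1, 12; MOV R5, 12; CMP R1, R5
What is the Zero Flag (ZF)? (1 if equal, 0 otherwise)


Register state trace:
  MOV R1, 12  → R1 = 12
  MOV R5, 12  → R5 = 12
  CMP R1, R5  → computes 12 - 12 = 0
  Result is zero, so values are equal
ZF = 1

1


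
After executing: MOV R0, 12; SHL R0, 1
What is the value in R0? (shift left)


Register state trace:
  MOV R0, 12  → R0 = 12
  SHL R0, 1  → R0 = 12 << 1 = 12 * 2^1 = 24
Final: R0 = 24

24


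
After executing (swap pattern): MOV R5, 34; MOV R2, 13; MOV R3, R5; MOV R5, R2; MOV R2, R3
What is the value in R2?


Register state trace (swap pattern):
  MOV R5, 34  → R5 = 34
  MOV R2, 13  → R2 = 13
  MOV R3, R5  → R3 = 34  (save R5)
  MOV R5, R2  → R5 = 13  (R5 gets R2's value)
  MOV R2, R3  → R2 = 34  (R2 gets saved value)
Final: R2 = 34

34


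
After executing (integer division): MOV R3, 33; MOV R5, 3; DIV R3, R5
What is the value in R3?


Register state trace:
  MOV R3, 33  → R3 = 33
  MOV R5, 3  → R5 = 3
  DIV R3, R5  → R3 = 33 // 3 = 11
Final: R3 = 11

11


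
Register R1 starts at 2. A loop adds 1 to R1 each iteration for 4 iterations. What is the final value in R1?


Starting value: R1 = 2
  Iter 1: R1 = 2 + 1 = 3
  Iter 2: R1 = 3 + 1 = 4
  Iter 3: R1 = 4 + 1 = 5
  Iter 4: R1 = 5 + 1 = 6
Final: R1 = 6

6


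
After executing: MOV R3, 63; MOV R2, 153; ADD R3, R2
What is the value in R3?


Register state trace:
  MOV R3, 63  → R3 = 63
  MOV R2, 153  → R2 = 153
  ADD R3, R2  → R3 = 63 + 153 = 216
Final: R3 = 216

216


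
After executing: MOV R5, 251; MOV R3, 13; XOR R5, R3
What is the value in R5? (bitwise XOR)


Register state trace:
  MOV R5, 251  → R5 = 251 (0b11111011)
  MOV R3, 13  → R3 = 13 (0b00001101)
  XOR R5, R3  → R5 = 251 XOR 13 = 246 (0b11110110)
Final: R5 = 246

246


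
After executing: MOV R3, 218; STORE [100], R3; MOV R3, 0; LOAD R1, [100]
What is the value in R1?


Register and memory trace:
  MOV R3, 218  → R3 = 218
  STORE [100], R3  → mem[100] = 218
  MOV R3, 0  → R3 = 0
  LOAD R1, [100]  → R1 = mem[100] = 218
Final: R1 = 218

218


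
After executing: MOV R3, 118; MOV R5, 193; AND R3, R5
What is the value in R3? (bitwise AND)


Register state trace:
  MOV R3, 118  → R3 = 118 (0b01110110)
  MOV R5, 193  → R5 = 193 (0b11000001)
  AND R3, R5  → R3 = 118 AND 193 = 64 (0b01000000)
Final: R3 = 64

64


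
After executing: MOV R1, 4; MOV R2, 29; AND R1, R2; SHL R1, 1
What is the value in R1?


Register state trace:
  MOV R1, 4  → R1 = 4 (0b00000100)
  MOV R2, 29  → R2 = 29 (0b00011101)
  AND R1, R2  → R1 = 4 AND 29 = 4 (0b00000100)
  SHL R1, 1  → R1 = 4 << 1 = 8
Final: R1 = 8

8


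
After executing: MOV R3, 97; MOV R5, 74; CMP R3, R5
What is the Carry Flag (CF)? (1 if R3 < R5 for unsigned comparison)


Register state trace:
  MOV R3, 97  → R3 = 97
  MOV R5, 74  → R5 = 74
  CMP R3, R5  → unsigned 97 - 74: no borrow
  97 >= 74, so CF = 0
CF = 0

0


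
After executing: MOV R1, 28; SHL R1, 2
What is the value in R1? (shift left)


Register state trace:
  MOV R1, 28  → R1 = 28
  SHL R1, 2  → R1 = 28 << 2 = 28 * 2^2 = 112
Final: R1 = 112

112


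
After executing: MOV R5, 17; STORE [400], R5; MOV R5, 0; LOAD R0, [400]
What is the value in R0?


Register and memory trace:
  MOV R5, 17  → R5 = 17
  STORE [400], R5  → mem[400] = 17
  MOV R5, 0  → R5 = 0
  LOAD R0, [400]  → R0 = mem[400] = 17
Final: R0 = 17

17


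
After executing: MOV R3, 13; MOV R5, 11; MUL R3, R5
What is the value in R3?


Register state trace:
  MOV R3, 13  → R3 = 13
  MOV R5, 11  → R5 = 11
  MUL R3, R5  → R3 = 13 * 11 = 143
Final: R3 = 143

143


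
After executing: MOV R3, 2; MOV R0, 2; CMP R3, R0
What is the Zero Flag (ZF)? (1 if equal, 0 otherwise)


Register state trace:
  MOV R3, 2  → R3 = 2
  MOV R0, 2  → R0 = 2
  CMP R3, R0  → computes 2 - 2 = 0
  Result is zero, so values are equal
ZF = 1

1


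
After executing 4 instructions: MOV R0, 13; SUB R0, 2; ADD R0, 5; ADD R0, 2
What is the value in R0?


Register state trace:
  MOV R0, 13  → R0 = 13
  SUB R0, 2  → R0 = 13 - 2 = 11
  ADD R0, 5  → R0 = 11 + 5 = 16
  ADD R0, 2  → R0 = 16 + 2 = 18
Final: R0 = 18

18


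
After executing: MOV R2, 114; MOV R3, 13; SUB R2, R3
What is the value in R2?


Register state trace:
  MOV R2, 114  → R2 = 114
  MOV R3, 13  → R3 = 13
  SUB R2, R3  → R2 = 114 - 13 = 101
Final: R2 = 101

101


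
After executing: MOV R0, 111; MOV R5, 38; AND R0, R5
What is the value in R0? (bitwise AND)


Register state trace:
  MOV R0, 111  → R0 = 111 (0b01101111)
  MOV R5, 38  → R5 = 38 (0b00100110)
  AND R0, R5  → R0 = 111 AND 38 = 38 (0b00100110)
Final: R0 = 38

38


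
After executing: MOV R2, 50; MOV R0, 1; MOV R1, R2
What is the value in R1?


Register state trace:
  MOV R2, 50  → R2 = 50
  MOV R0, 1  → R0 = 1
  MOV R1, R2  → R1 = 50
Final: R1 = 50

50


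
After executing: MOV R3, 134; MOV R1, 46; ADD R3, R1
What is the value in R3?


Register state trace:
  MOV R3, 134  → R3 = 134
  MOV R1, 46  → R1 = 46
  ADD R3, R1  → R3 = 134 + 46 = 180
Final: R3 = 180

180


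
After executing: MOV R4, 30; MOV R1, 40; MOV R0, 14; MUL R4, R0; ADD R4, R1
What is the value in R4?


Register state trace:
  MOV R4, 30  → R4 = 30
  MOV R1, 40  → R1 = 40
  MOV R0, 14  → R0 = 14
  MUL R4, R0  → R4 = 30 * 14 = 420
  ADD R4, R1  → R4 = 420 + 40 = 460
Final: R4 = 460

460


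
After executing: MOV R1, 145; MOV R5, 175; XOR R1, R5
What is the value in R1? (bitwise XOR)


Register state trace:
  MOV R1, 145  → R1 = 145 (0b10010001)
  MOV R5, 175  → R5 = 175 (0b10101111)
  XOR R1, R5  → R1 = 145 XOR 175 = 62 (0b00111110)
Final: R1 = 62

62


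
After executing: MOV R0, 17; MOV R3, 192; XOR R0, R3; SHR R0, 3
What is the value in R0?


Register state trace:
  MOV R0, 17  → R0 = 17 (0b00010001)
  MOV R3, 192  → R3 = 192 (0b11000000)
  XOR R0, R3  → R0 = 17 XOR 192 = 209 (0b11010001)
  SHR R0, 3  → R0 = 209 >> 3 = 26
Final: R0 = 26

26


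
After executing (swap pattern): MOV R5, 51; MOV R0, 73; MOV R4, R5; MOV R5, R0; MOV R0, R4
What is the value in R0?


Register state trace (swap pattern):
  MOV R5, 51  → R5 = 51
  MOV R0, 73  → R0 = 73
  MOV R4, R5  → R4 = 51  (save R5)
  MOV R5, R0  → R5 = 73  (R5 gets R0's value)
  MOV R0, R4  → R0 = 51  (R0 gets saved value)
Final: R0 = 51

51


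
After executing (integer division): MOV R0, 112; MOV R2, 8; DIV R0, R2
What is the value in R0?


Register state trace:
  MOV R0, 112  → R0 = 112
  MOV R2, 8  → R2 = 8
  DIV R0, R2  → R0 = 112 // 8 = 14
Final: R0 = 14

14


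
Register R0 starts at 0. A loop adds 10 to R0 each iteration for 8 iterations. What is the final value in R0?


Starting value: R0 = 0
  Iter 1: R0 = 0 + 10 = 10
  Iter 2: R0 = 10 + 10 = 20
  Iter 3: R0 = 20 + 10 = 30
  Iter 4: R0 = 30 + 10 = 40
  Iter 5: R0 = 40 + 10 = 50
  Iter 6: R0 = 50 + 10 = 60
  Iter 7: R0 = 60 + 10 = 70
  Iter 8: R0 = 70 + 10 = 80
Final: R0 = 80

80


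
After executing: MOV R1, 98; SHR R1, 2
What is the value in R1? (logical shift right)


Register state trace:
  MOV R1, 98  → R1 = 98
  SHR R1, 2  → R1 = 98 >> 2 = 98 // 2^2 = 24
Final: R1 = 24

24


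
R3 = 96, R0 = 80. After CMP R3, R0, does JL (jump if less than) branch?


Trace:
  R3 = 96, R0 = 80
  CMP R3, R0  → compares 96 vs 80
  JL checks: is 96 less than 80?
  96 > 80, so condition is false
Branch taken: No

No


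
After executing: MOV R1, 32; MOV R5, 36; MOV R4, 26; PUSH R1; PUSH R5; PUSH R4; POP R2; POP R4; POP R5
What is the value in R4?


Stack trace (top is rightmost):
  MOV R1, 32  → R1 = 32
  MOV R5, 36  → R5 = 36
  MOV R4, 26  → R4 = 26
  PUSH R1  → stack: [32]
  PUSH R5  → stack: [32, 36]
  PUSH R4  → stack: [32, 36, 26]
  POP R2  → R2 = 26, stack: [32, 36]
  POP R4  → R4 = 36, stack: [32]
  POP R5  → R5 = 32, stack: []
Final: R4 = 36

36


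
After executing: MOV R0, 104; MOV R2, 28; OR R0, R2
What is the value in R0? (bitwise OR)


Register state trace:
  MOV R0, 104  → R0 = 104 (0b01101000)
  MOV R2, 28  → R2 = 28 (0b00011100)
  OR R0, R2   → R0 = 104 OR 28 = 124 (0b01111100)
Final: R0 = 124

124


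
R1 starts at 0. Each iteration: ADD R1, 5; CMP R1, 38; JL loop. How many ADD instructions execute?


Loop trace (R1 starts at 0, target 38, step 5):
  ADD #1: R1 = 0 + 5 = 5  → 5 < 38, loop
  ADD #2: R1 = 5 + 5 = 10  → 10 < 38, loop
  ADD #3: R1 = 10 + 5 = 15  → 15 < 38, loop
  ADD #4: R1 = 15 + 5 = 20  → 20 < 38, loop
  ADD #5: R1 = 20 + 5 = 25  → 25 < 38, loop
  ADD #6: R1 = 25 + 5 = 30  → 30 < 38, loop
  ADD #7: R1 = 30 + 5 = 35  → 35 < 38, loop
  ADD #8: R1 = 35 + 5 = 40  → 40 >= 38, exit
Total ADD instructions: 8

8


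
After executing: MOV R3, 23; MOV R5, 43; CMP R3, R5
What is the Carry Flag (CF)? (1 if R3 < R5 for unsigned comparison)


Register state trace:
  MOV R3, 23  → R3 = 23
  MOV R5, 43  → R5 = 43
  CMP R3, R5  → unsigned 23 - 43: borrow occurs
  23 < 43, so CF = 1
CF = 1

1


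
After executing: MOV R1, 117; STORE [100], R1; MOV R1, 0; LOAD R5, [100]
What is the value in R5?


Register and memory trace:
  MOV R1, 117  → R1 = 117
  STORE [100], R1  → mem[100] = 117
  MOV R1, 0  → R1 = 0
  LOAD R5, [100]  → R5 = mem[100] = 117
Final: R5 = 117

117


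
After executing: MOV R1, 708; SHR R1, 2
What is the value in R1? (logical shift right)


Register state trace:
  MOV R1, 708  → R1 = 708
  SHR R1, 2  → R1 = 708 >> 2 = 708 // 2^2 = 177
Final: R1 = 177

177


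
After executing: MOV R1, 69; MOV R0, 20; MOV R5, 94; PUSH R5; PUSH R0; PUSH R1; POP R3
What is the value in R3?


Stack trace (top is rightmost):
  MOV R1, 69  → R1 = 69
  MOV R0, 20  → R0 = 20
  MOV R5, 94  → R5 = 94
  PUSH R5  → stack: [94]
  PUSH R0  → stack: [94, 20]
  PUSH R1  → stack: [94, 20, 69]
  POP R3  → R3 = 69, stack: [94, 20]
Final: R3 = 69

69


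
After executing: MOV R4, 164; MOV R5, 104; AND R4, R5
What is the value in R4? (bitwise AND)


Register state trace:
  MOV R4, 164  → R4 = 164 (0b10100100)
  MOV R5, 104  → R5 = 104 (0b01101000)
  AND R4, R5  → R4 = 164 AND 104 = 32 (0b00100000)
Final: R4 = 32

32


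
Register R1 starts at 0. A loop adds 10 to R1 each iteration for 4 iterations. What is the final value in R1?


Starting value: R1 = 0
  Iter 1: R1 = 0 + 10 = 10
  Iter 2: R1 = 10 + 10 = 20
  Iter 3: R1 = 20 + 10 = 30
  Iter 4: R1 = 30 + 10 = 40
Final: R1 = 40

40


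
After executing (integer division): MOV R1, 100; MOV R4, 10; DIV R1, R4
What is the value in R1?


Register state trace:
  MOV R1, 100  → R1 = 100
  MOV R4, 10  → R4 = 10
  DIV R1, R4  → R1 = 100 // 10 = 10
Final: R1 = 10

10


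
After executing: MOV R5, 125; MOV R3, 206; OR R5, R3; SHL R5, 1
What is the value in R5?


Register state trace:
  MOV R5, 125  → R5 = 125 (0b01111101)
  MOV R3, 206  → R3 = 206 (0b11001110)
  OR R5, R3  → R5 = 125 OR 206 = 255 (0b11111111)
  SHL R5, 1  → R5 = 255 << 1 = 510
Final: R5 = 510

510


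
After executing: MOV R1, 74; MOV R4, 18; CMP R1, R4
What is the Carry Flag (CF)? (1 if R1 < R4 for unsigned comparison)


Register state trace:
  MOV R1, 74  → R1 = 74
  MOV R4, 18  → R4 = 18
  CMP R1, R4  → unsigned 74 - 18: no borrow
  74 >= 18, so CF = 0
CF = 0

0


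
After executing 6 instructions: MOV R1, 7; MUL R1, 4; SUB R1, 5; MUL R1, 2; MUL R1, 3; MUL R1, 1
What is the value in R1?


Register state trace:
  MOV R1, 7  → R1 = 7
  MUL R1, 4  → R1 = 7 * 4 = 28
  SUB R1, 5  → R1 = 28 - 5 = 23
  MUL R1, 2  → R1 = 23 * 2 = 46
  MUL R1, 3  → R1 = 46 * 3 = 138
  MUL R1, 1  → R1 = 138 * 1 = 138
Final: R1 = 138

138


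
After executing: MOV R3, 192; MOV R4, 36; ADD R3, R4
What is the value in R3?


Register state trace:
  MOV R3, 192  → R3 = 192
  MOV R4, 36  → R4 = 36
  ADD R3, R4  → R3 = 192 + 36 = 228
Final: R3 = 228

228


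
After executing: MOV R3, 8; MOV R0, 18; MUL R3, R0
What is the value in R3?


Register state trace:
  MOV R3, 8  → R3 = 8
  MOV R0, 18  → R0 = 18
  MUL R3, R0  → R3 = 8 * 18 = 144
Final: R3 = 144

144


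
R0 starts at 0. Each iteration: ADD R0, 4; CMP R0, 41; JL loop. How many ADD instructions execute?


Loop trace (R0 starts at 0, target 41, step 4):
  ADD #1: R0 = 0 + 4 = 4  → 4 < 41, loop
  ADD #2: R0 = 4 + 4 = 8  → 8 < 41, loop
  ADD #3: R0 = 8 + 4 = 12  → 12 < 41, loop
  ADD #4: R0 = 12 + 4 = 16  → 16 < 41, loop
  ADD #5: R0 = 16 + 4 = 20  → 20 < 41, loop
  ADD #6: R0 = 20 + 4 = 24  → 24 < 41, loop
  ADD #7: R0 = 24 + 4 = 28  → 28 < 41, loop
  ADD #8: R0 = 28 + 4 = 32  → 32 < 41, loop
  ADD #9: R0 = 32 + 4 = 36  → 36 < 41, loop
  ADD #10: R0 = 36 + 4 = 40  → 40 < 41, loop
  ADD #11: R0 = 40 + 4 = 44  → 44 >= 41, exit
Total ADD instructions: 11

11


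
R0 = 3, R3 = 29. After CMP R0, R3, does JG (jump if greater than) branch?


Trace:
  R0 = 3, R3 = 29
  CMP R0, R3  → compares 3 vs 29
  JG checks: is 3 greater than 29?
  3 < 29, so condition is false
Branch taken: No

No


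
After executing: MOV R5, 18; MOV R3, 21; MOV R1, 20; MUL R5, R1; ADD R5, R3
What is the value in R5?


Register state trace:
  MOV R5, 18  → R5 = 18
  MOV R3, 21  → R3 = 21
  MOV R1, 20  → R1 = 20
  MUL R5, R1  → R5 = 18 * 20 = 360
  ADD R5, R3  → R5 = 360 + 21 = 381
Final: R5 = 381

381


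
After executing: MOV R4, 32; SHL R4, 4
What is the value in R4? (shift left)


Register state trace:
  MOV R4, 32  → R4 = 32
  SHL R4, 4  → R4 = 32 << 4 = 32 * 2^4 = 512
Final: R4 = 512

512


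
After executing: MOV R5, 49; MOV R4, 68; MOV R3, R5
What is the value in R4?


Register state trace:
  MOV R5, 49  → R5 = 49
  MOV R4, 68  → R4 = 68
  MOV R3, R5  → R3 = 49
Final: R4 = 68

68


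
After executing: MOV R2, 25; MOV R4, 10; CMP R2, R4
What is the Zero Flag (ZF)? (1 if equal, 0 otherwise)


Register state trace:
  MOV R2, 25  → R2 = 25
  MOV R4, 10  → R4 = 10
  CMP R2, R4  → computes 25 - 10 = 15
  Result is nonzero, so values are not equal
ZF = 0

0


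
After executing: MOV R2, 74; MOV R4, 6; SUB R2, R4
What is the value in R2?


Register state trace:
  MOV R2, 74  → R2 = 74
  MOV R4, 6  → R4 = 6
  SUB R2, R4  → R2 = 74 - 6 = 68
Final: R2 = 68

68


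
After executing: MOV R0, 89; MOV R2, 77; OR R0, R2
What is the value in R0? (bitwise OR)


Register state trace:
  MOV R0, 89  → R0 = 89 (0b01011001)
  MOV R2, 77  → R2 = 77 (0b01001101)
  OR R0, R2   → R0 = 89 OR 77 = 93 (0b01011101)
Final: R0 = 93

93


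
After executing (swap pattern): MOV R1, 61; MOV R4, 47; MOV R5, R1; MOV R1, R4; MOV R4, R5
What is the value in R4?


Register state trace (swap pattern):
  MOV R1, 61  → R1 = 61
  MOV R4, 47  → R4 = 47
  MOV R5, R1  → R5 = 61  (save R1)
  MOV R1, R4  → R1 = 47  (R1 gets R4's value)
  MOV R4, R5  → R4 = 61  (R4 gets saved value)
Final: R4 = 61

61


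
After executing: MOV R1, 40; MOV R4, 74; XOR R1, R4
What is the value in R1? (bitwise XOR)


Register state trace:
  MOV R1, 40  → R1 = 40 (0b00101000)
  MOV R4, 74  → R4 = 74 (0b01001010)
  XOR R1, R4  → R1 = 40 XOR 74 = 98 (0b01100010)
Final: R1 = 98

98


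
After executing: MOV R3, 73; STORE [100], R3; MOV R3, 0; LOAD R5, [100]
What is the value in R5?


Register and memory trace:
  MOV R3, 73  → R3 = 73
  STORE [100], R3  → mem[100] = 73
  MOV R3, 0  → R3 = 0
  LOAD R5, [100]  → R5 = mem[100] = 73
Final: R5 = 73

73


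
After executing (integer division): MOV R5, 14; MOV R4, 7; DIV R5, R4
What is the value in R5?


Register state trace:
  MOV R5, 14  → R5 = 14
  MOV R4, 7  → R4 = 7
  DIV R5, R4  → R5 = 14 // 7 = 2
Final: R5 = 2

2


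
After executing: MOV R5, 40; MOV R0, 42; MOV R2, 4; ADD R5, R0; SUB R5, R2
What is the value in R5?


Register state trace:
  MOV R5, 40  → R5 = 40
  MOV R0, 42  → R0 = 42
  MOV R2, 4  → R2 = 4
  ADD R5, R0  → R5 = 40 + 42 = 82
  SUB R5, R2  → R5 = 82 - 4 = 78
Final: R5 = 78

78


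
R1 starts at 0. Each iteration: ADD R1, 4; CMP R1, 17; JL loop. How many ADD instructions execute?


Loop trace (R1 starts at 0, target 17, step 4):
  ADD #1: R1 = 0 + 4 = 4  → 4 < 17, loop
  ADD #2: R1 = 4 + 4 = 8  → 8 < 17, loop
  ADD #3: R1 = 8 + 4 = 12  → 12 < 17, loop
  ADD #4: R1 = 12 + 4 = 16  → 16 < 17, loop
  ADD #5: R1 = 16 + 4 = 20  → 20 >= 17, exit
Total ADD instructions: 5

5


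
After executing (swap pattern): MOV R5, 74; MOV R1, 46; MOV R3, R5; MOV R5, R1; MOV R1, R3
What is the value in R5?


Register state trace (swap pattern):
  MOV R5, 74  → R5 = 74
  MOV R1, 46  → R1 = 46
  MOV R3, R5  → R3 = 74  (save R5)
  MOV R5, R1  → R5 = 46  (R5 gets R1's value)
  MOV R1, R3  → R1 = 74  (R1 gets saved value)
Final: R5 = 46

46


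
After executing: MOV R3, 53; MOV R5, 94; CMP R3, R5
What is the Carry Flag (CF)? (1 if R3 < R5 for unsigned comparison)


Register state trace:
  MOV R3, 53  → R3 = 53
  MOV R5, 94  → R5 = 94
  CMP R3, R5  → unsigned 53 - 94: borrow occurs
  53 < 94, so CF = 1
CF = 1

1


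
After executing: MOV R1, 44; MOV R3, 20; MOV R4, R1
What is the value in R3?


Register state trace:
  MOV R1, 44  → R1 = 44
  MOV R3, 20  → R3 = 20
  MOV R4, R1  → R4 = 44
Final: R3 = 20

20


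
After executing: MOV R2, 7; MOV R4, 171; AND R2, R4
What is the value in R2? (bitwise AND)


Register state trace:
  MOV R2, 7  → R2 = 7 (0b00000111)
  MOV R4, 171  → R4 = 171 (0b10101011)
  AND R2, R4  → R2 = 7 AND 171 = 3 (0b00000011)
Final: R2 = 3

3


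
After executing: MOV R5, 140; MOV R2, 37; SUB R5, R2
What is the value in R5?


Register state trace:
  MOV R5, 140  → R5 = 140
  MOV R2, 37  → R2 = 37
  SUB R5, R2  → R5 = 140 - 37 = 103
Final: R5 = 103

103


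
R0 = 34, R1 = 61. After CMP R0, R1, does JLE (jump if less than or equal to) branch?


Trace:
  R0 = 34, R1 = 61
  CMP R0, R1  → compares 34 vs 61
  JLE checks: is 34 less than or equal to 61?
  34 < 61, so condition is true
Branch taken: Yes

Yes


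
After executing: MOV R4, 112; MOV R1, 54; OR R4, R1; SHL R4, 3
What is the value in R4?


Register state trace:
  MOV R4, 112  → R4 = 112 (0b01110000)
  MOV R1, 54  → R1 = 54 (0b00110110)
  OR R4, R1  → R4 = 112 OR 54 = 118 (0b01110110)
  SHL R4, 3  → R4 = 118 << 3 = 944
Final: R4 = 944

944


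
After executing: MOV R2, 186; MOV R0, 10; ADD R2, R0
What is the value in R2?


Register state trace:
  MOV R2, 186  → R2 = 186
  MOV R0, 10  → R0 = 10
  ADD R2, R0  → R2 = 186 + 10 = 196
Final: R2 = 196

196


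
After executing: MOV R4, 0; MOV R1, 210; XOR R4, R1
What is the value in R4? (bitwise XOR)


Register state trace:
  MOV R4, 0  → R4 = 0 (0b00000000)
  MOV R1, 210  → R1 = 210 (0b11010010)
  XOR R4, R1  → R4 = 0 XOR 210 = 210 (0b11010010)
Final: R4 = 210

210


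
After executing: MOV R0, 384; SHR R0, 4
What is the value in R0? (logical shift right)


Register state trace:
  MOV R0, 384  → R0 = 384
  SHR R0, 4  → R0 = 384 >> 4 = 384 // 2^4 = 24
Final: R0 = 24

24


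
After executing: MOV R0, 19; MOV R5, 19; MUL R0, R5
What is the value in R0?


Register state trace:
  MOV R0, 19  → R0 = 19
  MOV R5, 19  → R5 = 19
  MUL R0, R5  → R0 = 19 * 19 = 361
Final: R0 = 361

361


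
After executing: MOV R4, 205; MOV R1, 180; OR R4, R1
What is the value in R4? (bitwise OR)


Register state trace:
  MOV R4, 205  → R4 = 205 (0b11001101)
  MOV R1, 180  → R1 = 180 (0b10110100)
  OR R4, R1   → R4 = 205 OR 180 = 253 (0b11111101)
Final: R4 = 253

253


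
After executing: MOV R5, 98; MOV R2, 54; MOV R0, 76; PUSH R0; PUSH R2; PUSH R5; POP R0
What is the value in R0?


Stack trace (top is rightmost):
  MOV R5, 98  → R5 = 98
  MOV R2, 54  → R2 = 54
  MOV R0, 76  → R0 = 76
  PUSH R0  → stack: [76]
  PUSH R2  → stack: [76, 54]
  PUSH R5  → stack: [76, 54, 98]
  POP R0  → R0 = 98, stack: [76, 54]
Final: R0 = 98

98


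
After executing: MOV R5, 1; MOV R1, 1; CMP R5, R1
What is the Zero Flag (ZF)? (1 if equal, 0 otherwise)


Register state trace:
  MOV R5, 1  → R5 = 1
  MOV R1, 1  → R1 = 1
  CMP R5, R1  → computes 1 - 1 = 0
  Result is zero, so values are equal
ZF = 1

1


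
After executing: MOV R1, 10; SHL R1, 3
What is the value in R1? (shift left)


Register state trace:
  MOV R1, 10  → R1 = 10
  SHL R1, 3  → R1 = 10 << 3 = 10 * 2^3 = 80
Final: R1 = 80

80


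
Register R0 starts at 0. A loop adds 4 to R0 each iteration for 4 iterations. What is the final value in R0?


Starting value: R0 = 0
  Iter 1: R0 = 0 + 4 = 4
  Iter 2: R0 = 4 + 4 = 8
  Iter 3: R0 = 8 + 4 = 12
  Iter 4: R0 = 12 + 4 = 16
Final: R0 = 16

16


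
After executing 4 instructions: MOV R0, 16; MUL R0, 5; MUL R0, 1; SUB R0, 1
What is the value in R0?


Register state trace:
  MOV R0, 16  → R0 = 16
  MUL R0, 5  → R0 = 16 * 5 = 80
  MUL R0, 1  → R0 = 80 * 1 = 80
  SUB R0, 1  → R0 = 80 - 1 = 79
Final: R0 = 79

79


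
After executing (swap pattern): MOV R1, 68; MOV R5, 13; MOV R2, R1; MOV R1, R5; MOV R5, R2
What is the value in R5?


Register state trace (swap pattern):
  MOV R1, 68  → R1 = 68
  MOV R5, 13  → R5 = 13
  MOV R2, R1  → R2 = 68  (save R1)
  MOV R1, R5  → R1 = 13  (R1 gets R5's value)
  MOV R5, R2  → R5 = 68  (R5 gets saved value)
Final: R5 = 68

68


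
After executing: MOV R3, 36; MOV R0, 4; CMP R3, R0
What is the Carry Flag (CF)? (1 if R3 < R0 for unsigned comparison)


Register state trace:
  MOV R3, 36  → R3 = 36
  MOV R0, 4  → R0 = 4
  CMP R3, R0  → unsigned 36 - 4: no borrow
  36 >= 4, so CF = 0
CF = 0

0


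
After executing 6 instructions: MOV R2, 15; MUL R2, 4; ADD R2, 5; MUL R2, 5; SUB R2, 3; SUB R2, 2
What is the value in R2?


Register state trace:
  MOV R2, 15  → R2 = 15
  MUL R2, 4  → R2 = 15 * 4 = 60
  ADD R2, 5  → R2 = 60 + 5 = 65
  MUL R2, 5  → R2 = 65 * 5 = 325
  SUB R2, 3  → R2 = 325 - 3 = 322
  SUB R2, 2  → R2 = 322 - 2 = 320
Final: R2 = 320

320


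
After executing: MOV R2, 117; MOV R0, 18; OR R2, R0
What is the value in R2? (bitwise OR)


Register state trace:
  MOV R2, 117  → R2 = 117 (0b01110101)
  MOV R0, 18  → R0 = 18 (0b00010010)
  OR R2, R0   → R2 = 117 OR 18 = 119 (0b01110111)
Final: R2 = 119

119


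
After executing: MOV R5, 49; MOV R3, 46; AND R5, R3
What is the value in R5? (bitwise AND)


Register state trace:
  MOV R5, 49  → R5 = 49 (0b00110001)
  MOV R3, 46  → R3 = 46 (0b00101110)
  AND R5, R3  → R5 = 49 AND 46 = 32 (0b00100000)
Final: R5 = 32

32


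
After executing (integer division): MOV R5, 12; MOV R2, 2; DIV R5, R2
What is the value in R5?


Register state trace:
  MOV R5, 12  → R5 = 12
  MOV R2, 2  → R2 = 2
  DIV R5, R2  → R5 = 12 // 2 = 6
Final: R5 = 6

6


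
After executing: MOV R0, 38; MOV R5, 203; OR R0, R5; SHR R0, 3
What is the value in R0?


Register state trace:
  MOV R0, 38  → R0 = 38 (0b00100110)
  MOV R5, 203  → R5 = 203 (0b11001011)
  OR R0, R5  → R0 = 38 OR 203 = 239 (0b11101111)
  SHR R0, 3  → R0 = 239 >> 3 = 29
Final: R0 = 29

29


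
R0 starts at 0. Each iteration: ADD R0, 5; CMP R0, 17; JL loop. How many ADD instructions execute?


Loop trace (R0 starts at 0, target 17, step 5):
  ADD #1: R0 = 0 + 5 = 5  → 5 < 17, loop
  ADD #2: R0 = 5 + 5 = 10  → 10 < 17, loop
  ADD #3: R0 = 10 + 5 = 15  → 15 < 17, loop
  ADD #4: R0 = 15 + 5 = 20  → 20 >= 17, exit
Total ADD instructions: 4

4


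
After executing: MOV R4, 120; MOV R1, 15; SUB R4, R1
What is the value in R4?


Register state trace:
  MOV R4, 120  → R4 = 120
  MOV R1, 15  → R1 = 15
  SUB R4, R1  → R4 = 120 - 15 = 105
Final: R4 = 105

105


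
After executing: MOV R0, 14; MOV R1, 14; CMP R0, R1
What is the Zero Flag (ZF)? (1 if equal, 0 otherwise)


Register state trace:
  MOV R0, 14  → R0 = 14
  MOV R1, 14  → R1 = 14
  CMP R0, R1  → computes 14 - 14 = 0
  Result is zero, so values are equal
ZF = 1

1


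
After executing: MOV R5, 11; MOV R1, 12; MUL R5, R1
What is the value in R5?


Register state trace:
  MOV R5, 11  → R5 = 11
  MOV R1, 12  → R1 = 12
  MUL R5, R1  → R5 = 11 * 12 = 132
Final: R5 = 132

132


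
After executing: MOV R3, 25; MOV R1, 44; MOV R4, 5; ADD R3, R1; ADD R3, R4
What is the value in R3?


Register state trace:
  MOV R3, 25  → R3 = 25
  MOV R1, 44  → R1 = 44
  MOV R4, 5  → R4 = 5
  ADD R3, R1  → R3 = 25 + 44 = 69
  ADD R3, R4  → R3 = 69 + 5 = 74
Final: R3 = 74

74


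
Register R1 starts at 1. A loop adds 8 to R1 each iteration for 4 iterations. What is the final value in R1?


Starting value: R1 = 1
  Iter 1: R1 = 1 + 8 = 9
  Iter 2: R1 = 9 + 8 = 17
  Iter 3: R1 = 17 + 8 = 25
  Iter 4: R1 = 25 + 8 = 33
Final: R1 = 33

33


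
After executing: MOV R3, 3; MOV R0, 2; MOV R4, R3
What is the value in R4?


Register state trace:
  MOV R3, 3  → R3 = 3
  MOV R0, 2  → R0 = 2
  MOV R4, R3  → R4 = 3
Final: R4 = 3

3


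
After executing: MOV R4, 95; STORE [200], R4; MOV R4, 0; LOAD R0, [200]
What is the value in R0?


Register and memory trace:
  MOV R4, 95  → R4 = 95
  STORE [200], R4  → mem[200] = 95
  MOV R4, 0  → R4 = 0
  LOAD R0, [200]  → R0 = mem[200] = 95
Final: R0 = 95

95
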